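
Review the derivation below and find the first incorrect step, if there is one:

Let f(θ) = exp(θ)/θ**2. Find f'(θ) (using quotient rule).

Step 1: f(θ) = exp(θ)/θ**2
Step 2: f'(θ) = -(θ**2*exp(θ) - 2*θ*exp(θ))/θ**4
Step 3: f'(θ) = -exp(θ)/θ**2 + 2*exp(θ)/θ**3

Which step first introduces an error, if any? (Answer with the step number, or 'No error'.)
Step 2

Step 2 is incorrect due to a sign flip.
The step shows: -(θ**2*exp(θ) - 2*θ*exp(θ))/θ**4
The correct value should be: (θ**2*exp(θ) - 2*θ*exp(θ))/θ**4

Explanation: The sign of the whole expression was flipped: the term (θ**2*exp(θ) - 2*θ*exp(θ))/θ**4 was incorrectly written as -(θ**2*exp(θ) - 2*θ*exp(θ))/θ**4
The later steps are derived from this incorrect expression, so the error originates in Step 2.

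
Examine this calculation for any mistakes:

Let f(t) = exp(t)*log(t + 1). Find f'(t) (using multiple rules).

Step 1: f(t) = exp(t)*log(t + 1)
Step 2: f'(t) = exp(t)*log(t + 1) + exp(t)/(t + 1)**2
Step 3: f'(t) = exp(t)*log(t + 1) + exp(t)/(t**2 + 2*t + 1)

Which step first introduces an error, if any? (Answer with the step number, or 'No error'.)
Step 2

Step 2 is incorrect due to a wrong exponent.
The step shows: exp(t)*log(t + 1) + exp(t)/(t + 1)**2
The correct value should be: exp(t)*log(t + 1) + exp(t)/(t + 1)

Explanation: The exponent -1 on t + 1 was incorrectly written as -2: the term exp(t)/(t + 1) was incorrectly written as exp(t)/(t + 1)**2
The later steps are derived from this incorrect expression, so the error originates in Step 2.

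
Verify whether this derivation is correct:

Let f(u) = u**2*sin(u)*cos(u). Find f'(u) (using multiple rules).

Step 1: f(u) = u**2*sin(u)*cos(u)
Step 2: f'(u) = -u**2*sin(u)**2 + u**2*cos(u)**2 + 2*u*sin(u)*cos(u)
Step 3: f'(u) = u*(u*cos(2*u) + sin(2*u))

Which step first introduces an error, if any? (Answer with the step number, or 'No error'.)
No error

All steps in this derivation are correct.
The final answer f'(u) = u*(u*cos(2*u) + sin(2*u)) is valid.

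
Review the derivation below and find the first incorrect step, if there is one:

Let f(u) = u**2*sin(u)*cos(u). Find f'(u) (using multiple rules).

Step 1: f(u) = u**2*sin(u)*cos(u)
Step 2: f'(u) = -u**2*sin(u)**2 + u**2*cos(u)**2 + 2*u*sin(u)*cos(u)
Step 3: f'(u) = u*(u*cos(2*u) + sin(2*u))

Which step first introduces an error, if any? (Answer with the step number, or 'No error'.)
No error

All steps in this derivation are correct.
The final answer f'(u) = u*(u*cos(2*u) + sin(2*u)) is valid.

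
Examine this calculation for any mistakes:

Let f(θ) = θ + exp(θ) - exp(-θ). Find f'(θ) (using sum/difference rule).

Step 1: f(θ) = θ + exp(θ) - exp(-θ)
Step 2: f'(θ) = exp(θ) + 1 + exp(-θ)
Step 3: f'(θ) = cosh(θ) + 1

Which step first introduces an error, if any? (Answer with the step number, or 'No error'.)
Step 3

Step 3 is incorrect due to a wrong coefficient.
The step shows: cosh(θ) + 1
The correct value should be: 2*cosh(θ) + 1

Explanation: The coefficient 2 was incorrectly written as 1: the term 2*cosh(θ) was incorrectly written as cosh(θ)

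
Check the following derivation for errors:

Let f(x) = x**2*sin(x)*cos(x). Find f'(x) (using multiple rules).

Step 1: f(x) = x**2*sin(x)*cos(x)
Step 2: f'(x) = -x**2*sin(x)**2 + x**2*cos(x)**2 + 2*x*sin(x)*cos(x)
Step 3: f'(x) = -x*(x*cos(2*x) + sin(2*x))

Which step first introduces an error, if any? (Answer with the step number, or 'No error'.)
Step 3

Step 3 is incorrect due to a sign flip.
The step shows: -x*(x*cos(2*x) + sin(2*x))
The correct value should be: x*(x*cos(2*x) + sin(2*x))

Explanation: The sign of the whole expression was flipped: the term x*(x*cos(2*x) + sin(2*x)) was incorrectly written as -x*(x*cos(2*x) + sin(2*x))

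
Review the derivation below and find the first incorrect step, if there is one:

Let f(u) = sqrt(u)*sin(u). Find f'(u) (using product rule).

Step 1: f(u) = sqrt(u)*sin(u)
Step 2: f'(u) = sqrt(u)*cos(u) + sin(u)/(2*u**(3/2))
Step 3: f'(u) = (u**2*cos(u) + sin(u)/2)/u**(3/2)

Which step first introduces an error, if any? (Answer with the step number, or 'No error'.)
Step 2

Step 2 is incorrect due to a wrong exponent.
The step shows: sqrt(u)*cos(u) + sin(u)/(2*u**(3/2))
The correct value should be: sqrt(u)*cos(u) + sin(u)/(2*sqrt(u))

Explanation: The exponent -1/2 on u was incorrectly written as -3/2: the term sin(u)/(2*sqrt(u)) was incorrectly written as sin(u)/(2*u**(3/2))
The later steps are derived from this incorrect expression, so the error originates in Step 2.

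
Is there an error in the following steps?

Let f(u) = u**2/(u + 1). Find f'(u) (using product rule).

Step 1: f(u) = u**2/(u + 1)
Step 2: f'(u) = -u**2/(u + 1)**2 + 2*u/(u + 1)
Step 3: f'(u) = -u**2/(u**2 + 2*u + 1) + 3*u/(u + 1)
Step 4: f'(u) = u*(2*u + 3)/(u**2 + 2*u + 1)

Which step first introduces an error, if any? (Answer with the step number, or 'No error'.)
Step 3

Step 3 is incorrect due to a wrong coefficient.
The step shows: -u**2/(u**2 + 2*u + 1) + 3*u/(u + 1)
The correct value should be: -u**2/(u**2 + 2*u + 1) + 2*u/(u + 1)

Explanation: The coefficient 2 was incorrectly written as 3: the term 2*u/(u + 1) was incorrectly written as 3*u/(u + 1)
The later steps are derived from this incorrect expression, so the error originates in Step 3.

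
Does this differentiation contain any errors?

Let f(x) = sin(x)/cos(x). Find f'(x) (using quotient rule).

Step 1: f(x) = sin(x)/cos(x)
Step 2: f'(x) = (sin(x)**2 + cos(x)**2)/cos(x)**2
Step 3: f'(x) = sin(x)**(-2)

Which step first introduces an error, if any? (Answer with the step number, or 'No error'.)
Step 3

Step 3 is incorrect due to a wrong trig function.
The step shows: sin(x)**(-2)
The correct value should be: cos(x)**(-2)

Explanation: cos(x) was incorrectly written as sin(x): the term cos(x)**(-2) was incorrectly written as sin(x)**(-2)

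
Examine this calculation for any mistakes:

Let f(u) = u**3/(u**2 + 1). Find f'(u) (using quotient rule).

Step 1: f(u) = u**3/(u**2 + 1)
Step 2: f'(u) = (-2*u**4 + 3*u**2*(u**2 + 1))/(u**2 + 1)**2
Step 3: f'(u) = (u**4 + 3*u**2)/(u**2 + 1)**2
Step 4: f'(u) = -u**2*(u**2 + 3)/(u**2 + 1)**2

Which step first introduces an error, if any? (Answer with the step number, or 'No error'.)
Step 4

Step 4 is incorrect due to a sign flip.
The step shows: -u**2*(u**2 + 3)/(u**2 + 1)**2
The correct value should be: u**2*(u**2 + 3)/(u**2 + 1)**2

Explanation: The sign of the whole expression was flipped: the term u**2*(u**2 + 3)/(u**2 + 1)**2 was incorrectly written as -u**2*(u**2 + 3)/(u**2 + 1)**2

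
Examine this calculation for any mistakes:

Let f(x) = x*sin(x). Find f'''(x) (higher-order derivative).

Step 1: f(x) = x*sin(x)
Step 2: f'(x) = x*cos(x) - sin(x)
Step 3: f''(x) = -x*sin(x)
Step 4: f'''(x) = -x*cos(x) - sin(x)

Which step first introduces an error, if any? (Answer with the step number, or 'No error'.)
Step 2

Step 2 is incorrect due to a sign flip.
The step shows: x*cos(x) - sin(x)
The correct value should be: x*cos(x) + sin(x)

Explanation: The sign of one term was flipped: the term sin(x) was incorrectly written as -sin(x)
The later steps are derived from this incorrect expression, so the error originates in Step 2.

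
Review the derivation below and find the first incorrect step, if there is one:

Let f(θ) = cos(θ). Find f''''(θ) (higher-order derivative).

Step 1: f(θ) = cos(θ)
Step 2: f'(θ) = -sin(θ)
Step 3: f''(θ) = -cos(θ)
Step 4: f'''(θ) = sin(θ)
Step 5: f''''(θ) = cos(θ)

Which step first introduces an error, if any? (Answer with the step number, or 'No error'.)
No error

All steps in this derivation are correct.
The final answer f''''(θ) = cos(θ) is valid.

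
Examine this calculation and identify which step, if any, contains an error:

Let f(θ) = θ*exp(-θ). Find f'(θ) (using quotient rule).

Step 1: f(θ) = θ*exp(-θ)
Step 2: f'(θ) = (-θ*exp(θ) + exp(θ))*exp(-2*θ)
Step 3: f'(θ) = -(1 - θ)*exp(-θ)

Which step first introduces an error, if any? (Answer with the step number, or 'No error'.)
Step 3

Step 3 is incorrect due to a sign flip.
The step shows: -(1 - θ)*exp(-θ)
The correct value should be: (1 - θ)*exp(-θ)

Explanation: The sign of the whole expression was flipped: the term (1 - θ)*exp(-θ) was incorrectly written as -(1 - θ)*exp(-θ)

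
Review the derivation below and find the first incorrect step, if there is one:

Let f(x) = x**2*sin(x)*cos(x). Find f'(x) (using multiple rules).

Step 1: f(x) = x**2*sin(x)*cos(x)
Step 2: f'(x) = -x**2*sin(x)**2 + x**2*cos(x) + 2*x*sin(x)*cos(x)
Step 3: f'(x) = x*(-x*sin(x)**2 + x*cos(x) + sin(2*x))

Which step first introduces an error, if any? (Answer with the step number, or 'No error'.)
Step 2

Step 2 is incorrect due to a wrong exponent.
The step shows: -x**2*sin(x)**2 + x**2*cos(x) + 2*x*sin(x)*cos(x)
The correct value should be: -x**2*sin(x)**2 + x**2*cos(x)**2 + 2*x*sin(x)*cos(x)

Explanation: The exponent 2 on cos(x) was incorrectly written as 1: the term x**2*cos(x)**2 was incorrectly written as x**2*cos(x)
The later steps are derived from this incorrect expression, so the error originates in Step 2.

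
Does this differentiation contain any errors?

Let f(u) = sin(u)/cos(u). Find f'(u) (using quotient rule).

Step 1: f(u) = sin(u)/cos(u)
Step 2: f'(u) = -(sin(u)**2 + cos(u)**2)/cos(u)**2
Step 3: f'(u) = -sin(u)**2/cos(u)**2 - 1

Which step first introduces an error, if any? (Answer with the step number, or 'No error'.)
Step 2

Step 2 is incorrect due to a sign flip.
The step shows: -(sin(u)**2 + cos(u)**2)/cos(u)**2
The correct value should be: (sin(u)**2 + cos(u)**2)/cos(u)**2

Explanation: The sign of the whole expression was flipped: the term (sin(u)**2 + cos(u)**2)/cos(u)**2 was incorrectly written as -(sin(u)**2 + cos(u)**2)/cos(u)**2
The later steps are derived from this incorrect expression, so the error originates in Step 2.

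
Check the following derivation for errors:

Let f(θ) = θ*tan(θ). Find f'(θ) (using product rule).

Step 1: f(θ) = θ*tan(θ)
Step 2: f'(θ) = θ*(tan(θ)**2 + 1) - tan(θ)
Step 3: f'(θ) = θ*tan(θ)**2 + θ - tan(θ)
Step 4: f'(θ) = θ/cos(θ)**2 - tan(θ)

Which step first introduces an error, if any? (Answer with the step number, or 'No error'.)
Step 2

Step 2 is incorrect due to a sign flip.
The step shows: θ*(tan(θ)**2 + 1) - tan(θ)
The correct value should be: θ*(tan(θ)**2 + 1) + tan(θ)

Explanation: The sign of one term was flipped: the term tan(θ) was incorrectly written as -tan(θ)
The later steps are derived from this incorrect expression, so the error originates in Step 2.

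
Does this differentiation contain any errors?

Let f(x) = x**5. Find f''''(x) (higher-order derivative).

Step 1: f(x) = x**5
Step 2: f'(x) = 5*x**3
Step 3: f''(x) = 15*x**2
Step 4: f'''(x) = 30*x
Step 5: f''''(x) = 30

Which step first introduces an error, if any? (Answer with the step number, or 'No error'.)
Step 2

Step 2 is incorrect due to a wrong exponent.
The step shows: 5*x**3
The correct value should be: 5*x**4

Explanation: The exponent 4 on x was incorrectly written as 3: the term 5*x**4 was incorrectly written as 5*x**3
The later steps are derived from this incorrect expression, so the error originates in Step 2.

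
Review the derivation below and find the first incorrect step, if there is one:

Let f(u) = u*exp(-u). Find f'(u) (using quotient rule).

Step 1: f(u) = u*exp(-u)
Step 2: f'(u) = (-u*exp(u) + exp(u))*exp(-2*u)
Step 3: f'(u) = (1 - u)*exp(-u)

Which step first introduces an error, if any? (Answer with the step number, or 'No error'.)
No error

All steps in this derivation are correct.
The final answer f'(u) = (1 - u)*exp(-u) is valid.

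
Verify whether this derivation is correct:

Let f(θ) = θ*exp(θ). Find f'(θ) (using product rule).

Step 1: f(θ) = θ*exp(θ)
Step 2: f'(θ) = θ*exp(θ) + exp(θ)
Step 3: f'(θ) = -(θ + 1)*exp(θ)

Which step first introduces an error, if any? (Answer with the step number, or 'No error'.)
Step 3

Step 3 is incorrect due to a sign flip.
The step shows: -(θ + 1)*exp(θ)
The correct value should be: (θ + 1)*exp(θ)

Explanation: The sign of the whole expression was flipped: the term (θ + 1)*exp(θ) was incorrectly written as -(θ + 1)*exp(θ)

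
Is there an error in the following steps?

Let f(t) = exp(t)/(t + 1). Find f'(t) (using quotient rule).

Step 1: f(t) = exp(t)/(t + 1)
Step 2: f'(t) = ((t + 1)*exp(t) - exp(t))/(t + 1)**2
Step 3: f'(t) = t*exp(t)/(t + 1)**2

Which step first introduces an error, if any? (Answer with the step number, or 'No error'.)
No error

All steps in this derivation are correct.
The final answer f'(t) = t*exp(t)/(t + 1)**2 is valid.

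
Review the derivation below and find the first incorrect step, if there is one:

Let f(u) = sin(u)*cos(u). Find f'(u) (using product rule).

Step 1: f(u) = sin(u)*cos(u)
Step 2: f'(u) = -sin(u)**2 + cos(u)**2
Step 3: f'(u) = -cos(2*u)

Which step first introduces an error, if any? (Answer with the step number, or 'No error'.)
Step 3

Step 3 is incorrect due to a sign flip.
The step shows: -cos(2*u)
The correct value should be: cos(2*u)

Explanation: The sign of the whole expression was flipped: the term cos(2*u) was incorrectly written as -cos(2*u)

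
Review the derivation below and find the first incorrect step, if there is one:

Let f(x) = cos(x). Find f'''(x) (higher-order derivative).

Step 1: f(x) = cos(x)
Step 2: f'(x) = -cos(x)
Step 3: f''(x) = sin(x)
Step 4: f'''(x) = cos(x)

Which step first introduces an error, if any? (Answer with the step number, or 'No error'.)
Step 2

Step 2 is incorrect due to a wrong trig function.
The step shows: -cos(x)
The correct value should be: -sin(x)

Explanation: sin(x) was incorrectly written as cos(x): the term -sin(x) was incorrectly written as -cos(x)
The later steps are derived from this incorrect expression, so the error originates in Step 2.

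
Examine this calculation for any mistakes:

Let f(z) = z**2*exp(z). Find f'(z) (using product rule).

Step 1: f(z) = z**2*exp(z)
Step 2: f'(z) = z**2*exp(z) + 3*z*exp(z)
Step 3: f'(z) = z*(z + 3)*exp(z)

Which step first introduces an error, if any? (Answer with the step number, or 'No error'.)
Step 2

Step 2 is incorrect due to a wrong coefficient.
The step shows: z**2*exp(z) + 3*z*exp(z)
The correct value should be: z**2*exp(z) + 2*z*exp(z)

Explanation: The coefficient 2 was incorrectly written as 3: the term 2*z*exp(z) was incorrectly written as 3*z*exp(z)
The later steps are derived from this incorrect expression, so the error originates in Step 2.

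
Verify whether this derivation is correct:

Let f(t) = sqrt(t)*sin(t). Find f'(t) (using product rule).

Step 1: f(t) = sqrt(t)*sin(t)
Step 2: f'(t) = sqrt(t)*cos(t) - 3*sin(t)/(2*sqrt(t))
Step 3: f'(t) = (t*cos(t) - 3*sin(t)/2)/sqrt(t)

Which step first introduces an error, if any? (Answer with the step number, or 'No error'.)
Step 2

Step 2 is incorrect due to a wrong coefficient.
The step shows: sqrt(t)*cos(t) - 3*sin(t)/(2*sqrt(t))
The correct value should be: sqrt(t)*cos(t) + sin(t)/(2*sqrt(t))

Explanation: The coefficient 1/2 was incorrectly written as -3/2: the term sin(t)/(2*sqrt(t)) was incorrectly written as -3*sin(t)/(2*sqrt(t))
The later steps are derived from this incorrect expression, so the error originates in Step 2.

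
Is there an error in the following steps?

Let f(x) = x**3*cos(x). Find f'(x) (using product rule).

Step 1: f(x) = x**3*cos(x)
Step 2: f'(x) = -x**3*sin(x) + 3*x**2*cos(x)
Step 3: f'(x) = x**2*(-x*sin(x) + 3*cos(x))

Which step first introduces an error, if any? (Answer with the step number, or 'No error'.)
No error

All steps in this derivation are correct.
The final answer f'(x) = x**2*(-x*sin(x) + 3*cos(x)) is valid.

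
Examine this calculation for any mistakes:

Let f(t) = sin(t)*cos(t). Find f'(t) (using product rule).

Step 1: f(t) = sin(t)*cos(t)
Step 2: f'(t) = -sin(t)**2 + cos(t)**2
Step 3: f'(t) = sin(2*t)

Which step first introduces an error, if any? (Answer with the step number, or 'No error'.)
Step 3

Step 3 is incorrect due to a wrong trig function.
The step shows: sin(2*t)
The correct value should be: cos(2*t)

Explanation: cos(2*t) was incorrectly written as sin(2*t): the term cos(2*t) was incorrectly written as sin(2*t)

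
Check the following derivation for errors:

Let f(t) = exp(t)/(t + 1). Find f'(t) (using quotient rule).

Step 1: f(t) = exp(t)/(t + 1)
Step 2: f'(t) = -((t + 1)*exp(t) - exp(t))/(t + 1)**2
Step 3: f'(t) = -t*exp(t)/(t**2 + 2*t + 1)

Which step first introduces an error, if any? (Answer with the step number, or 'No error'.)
Step 2

Step 2 is incorrect due to a sign flip.
The step shows: -((t + 1)*exp(t) - exp(t))/(t + 1)**2
The correct value should be: ((t + 1)*exp(t) - exp(t))/(t + 1)**2

Explanation: The sign of the whole expression was flipped: the term ((t + 1)*exp(t) - exp(t))/(t + 1)**2 was incorrectly written as -((t + 1)*exp(t) - exp(t))/(t + 1)**2
The later steps are derived from this incorrect expression, so the error originates in Step 2.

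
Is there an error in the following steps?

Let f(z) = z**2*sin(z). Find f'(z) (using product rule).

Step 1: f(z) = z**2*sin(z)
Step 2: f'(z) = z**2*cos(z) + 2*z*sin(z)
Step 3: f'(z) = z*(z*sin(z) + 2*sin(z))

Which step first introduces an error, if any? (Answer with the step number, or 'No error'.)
Step 3

Step 3 is incorrect due to a wrong trig function.
The step shows: z*(z*sin(z) + 2*sin(z))
The correct value should be: z*(z*cos(z) + 2*sin(z))

Explanation: cos(z) was incorrectly written as sin(z): the term z*(z*cos(z) + 2*sin(z)) was incorrectly written as z*(z*sin(z) + 2*sin(z))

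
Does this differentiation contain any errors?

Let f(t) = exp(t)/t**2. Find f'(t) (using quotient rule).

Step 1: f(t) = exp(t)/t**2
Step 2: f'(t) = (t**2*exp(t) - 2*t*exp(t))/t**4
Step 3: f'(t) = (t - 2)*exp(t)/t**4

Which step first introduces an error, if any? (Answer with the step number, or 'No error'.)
Step 3

Step 3 is incorrect due to a wrong exponent.
The step shows: (t - 2)*exp(t)/t**4
The correct value should be: (t - 2)*exp(t)/t**3

Explanation: The exponent -3 on t was incorrectly written as -4: the term (t - 2)*exp(t)/t**3 was incorrectly written as (t - 2)*exp(t)/t**4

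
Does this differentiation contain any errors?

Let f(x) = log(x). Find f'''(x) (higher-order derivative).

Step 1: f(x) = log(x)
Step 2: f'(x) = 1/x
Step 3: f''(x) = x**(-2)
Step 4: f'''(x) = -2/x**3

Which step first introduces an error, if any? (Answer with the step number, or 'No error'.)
Step 3

Step 3 is incorrect due to a sign flip.
The step shows: x**(-2)
The correct value should be: -1/x**2

Explanation: The sign of the whole expression was flipped: the term -1/x**2 was incorrectly written as x**(-2)
The later steps are derived from this incorrect expression, so the error originates in Step 3.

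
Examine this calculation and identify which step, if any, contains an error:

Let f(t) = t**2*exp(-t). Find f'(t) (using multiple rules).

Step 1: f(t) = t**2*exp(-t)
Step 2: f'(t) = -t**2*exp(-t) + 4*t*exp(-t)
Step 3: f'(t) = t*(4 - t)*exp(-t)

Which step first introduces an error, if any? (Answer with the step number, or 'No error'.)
Step 2

Step 2 is incorrect due to a wrong coefficient.
The step shows: -t**2*exp(-t) + 4*t*exp(-t)
The correct value should be: -t**2*exp(-t) + 2*t*exp(-t)

Explanation: The coefficient 2 was incorrectly written as 4: the term 2*t*exp(-t) was incorrectly written as 4*t*exp(-t)
The later steps are derived from this incorrect expression, so the error originates in Step 2.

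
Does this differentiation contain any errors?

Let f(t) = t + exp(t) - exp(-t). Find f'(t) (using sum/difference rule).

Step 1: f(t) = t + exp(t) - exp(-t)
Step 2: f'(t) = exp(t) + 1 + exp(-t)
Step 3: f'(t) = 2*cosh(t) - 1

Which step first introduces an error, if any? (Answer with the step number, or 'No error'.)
Step 3

Step 3 is incorrect due to a sign flip.
The step shows: 2*cosh(t) - 1
The correct value should be: 2*cosh(t) + 1

Explanation: The sign of one term was flipped: the term 1 was incorrectly written as -1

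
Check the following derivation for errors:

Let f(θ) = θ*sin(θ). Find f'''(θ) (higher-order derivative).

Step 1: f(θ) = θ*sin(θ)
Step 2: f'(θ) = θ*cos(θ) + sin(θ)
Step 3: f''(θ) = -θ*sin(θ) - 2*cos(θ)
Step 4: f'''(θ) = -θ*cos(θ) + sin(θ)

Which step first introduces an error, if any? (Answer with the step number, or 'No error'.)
Step 3

Step 3 is incorrect due to a sign flip.
The step shows: -θ*sin(θ) - 2*cos(θ)
The correct value should be: -θ*sin(θ) + 2*cos(θ)

Explanation: The sign of one term was flipped: the term 2*cos(θ) was incorrectly written as -2*cos(θ)
The later steps are derived from this incorrect expression, so the error originates in Step 3.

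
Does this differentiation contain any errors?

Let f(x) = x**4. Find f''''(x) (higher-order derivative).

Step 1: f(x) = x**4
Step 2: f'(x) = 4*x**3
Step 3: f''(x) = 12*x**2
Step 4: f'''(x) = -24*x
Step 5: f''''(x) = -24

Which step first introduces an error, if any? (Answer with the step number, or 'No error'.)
Step 4

Step 4 is incorrect due to a sign flip.
The step shows: -24*x
The correct value should be: 24*x

Explanation: The sign of the whole expression was flipped: the term 24*x was incorrectly written as -24*x
The later steps are derived from this incorrect expression, so the error originates in Step 4.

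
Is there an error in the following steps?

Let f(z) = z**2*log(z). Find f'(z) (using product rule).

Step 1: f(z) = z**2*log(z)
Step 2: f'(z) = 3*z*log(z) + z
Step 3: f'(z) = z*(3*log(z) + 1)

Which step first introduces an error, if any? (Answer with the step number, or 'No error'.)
Step 2

Step 2 is incorrect due to a wrong coefficient.
The step shows: 3*z*log(z) + z
The correct value should be: 2*z*log(z) + z

Explanation: The coefficient 2 was incorrectly written as 3: the term 2*z*log(z) was incorrectly written as 3*z*log(z)
The later steps are derived from this incorrect expression, so the error originates in Step 2.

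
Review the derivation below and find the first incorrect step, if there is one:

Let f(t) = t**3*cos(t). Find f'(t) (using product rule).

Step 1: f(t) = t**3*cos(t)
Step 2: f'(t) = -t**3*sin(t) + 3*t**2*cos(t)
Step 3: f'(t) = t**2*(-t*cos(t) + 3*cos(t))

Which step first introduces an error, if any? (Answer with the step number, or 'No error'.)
Step 3

Step 3 is incorrect due to a wrong trig function.
The step shows: t**2*(-t*cos(t) + 3*cos(t))
The correct value should be: t**2*(-t*sin(t) + 3*cos(t))

Explanation: sin(t) was incorrectly written as cos(t): the term t**2*(-t*sin(t) + 3*cos(t)) was incorrectly written as t**2*(-t*cos(t) + 3*cos(t))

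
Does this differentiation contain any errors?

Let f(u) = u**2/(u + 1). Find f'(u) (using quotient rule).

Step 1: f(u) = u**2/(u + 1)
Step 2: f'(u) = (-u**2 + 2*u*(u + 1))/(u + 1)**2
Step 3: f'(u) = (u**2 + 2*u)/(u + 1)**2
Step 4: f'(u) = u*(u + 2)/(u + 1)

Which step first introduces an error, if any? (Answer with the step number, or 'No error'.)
Step 4

Step 4 is incorrect due to a wrong exponent.
The step shows: u*(u + 2)/(u + 1)
The correct value should be: u*(u + 2)/(u + 1)**2

Explanation: The exponent -2 on u + 1 was incorrectly written as -1: the term u*(u + 2)/(u + 1)**2 was incorrectly written as u*(u + 2)/(u + 1)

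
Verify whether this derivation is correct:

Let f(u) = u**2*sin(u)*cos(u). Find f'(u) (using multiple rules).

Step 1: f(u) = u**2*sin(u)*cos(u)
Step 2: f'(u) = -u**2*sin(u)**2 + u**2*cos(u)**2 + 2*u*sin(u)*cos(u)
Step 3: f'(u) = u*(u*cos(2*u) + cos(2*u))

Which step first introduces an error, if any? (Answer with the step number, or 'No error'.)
Step 3

Step 3 is incorrect due to a wrong trig function.
The step shows: u*(u*cos(2*u) + cos(2*u))
The correct value should be: u*(u*cos(2*u) + sin(2*u))

Explanation: sin(2*u) was incorrectly written as cos(2*u): the term u*(u*cos(2*u) + sin(2*u)) was incorrectly written as u*(u*cos(2*u) + cos(2*u))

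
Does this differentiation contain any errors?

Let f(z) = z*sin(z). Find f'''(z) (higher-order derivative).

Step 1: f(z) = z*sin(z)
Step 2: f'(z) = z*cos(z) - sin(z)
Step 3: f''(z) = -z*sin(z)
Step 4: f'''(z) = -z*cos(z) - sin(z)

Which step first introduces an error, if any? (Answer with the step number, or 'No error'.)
Step 2

Step 2 is incorrect due to a sign flip.
The step shows: z*cos(z) - sin(z)
The correct value should be: z*cos(z) + sin(z)

Explanation: The sign of one term was flipped: the term sin(z) was incorrectly written as -sin(z)
The later steps are derived from this incorrect expression, so the error originates in Step 2.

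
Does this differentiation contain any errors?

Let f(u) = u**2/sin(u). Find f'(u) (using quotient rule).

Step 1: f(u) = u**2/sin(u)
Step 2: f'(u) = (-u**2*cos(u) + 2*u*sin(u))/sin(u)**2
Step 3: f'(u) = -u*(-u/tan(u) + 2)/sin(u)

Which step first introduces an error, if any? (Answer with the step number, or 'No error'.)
Step 3

Step 3 is incorrect due to a sign flip.
The step shows: -u*(-u/tan(u) + 2)/sin(u)
The correct value should be: u*(-u/tan(u) + 2)/sin(u)

Explanation: The sign of the whole expression was flipped: the term u*(-u/tan(u) + 2)/sin(u) was incorrectly written as -u*(-u/tan(u) + 2)/sin(u)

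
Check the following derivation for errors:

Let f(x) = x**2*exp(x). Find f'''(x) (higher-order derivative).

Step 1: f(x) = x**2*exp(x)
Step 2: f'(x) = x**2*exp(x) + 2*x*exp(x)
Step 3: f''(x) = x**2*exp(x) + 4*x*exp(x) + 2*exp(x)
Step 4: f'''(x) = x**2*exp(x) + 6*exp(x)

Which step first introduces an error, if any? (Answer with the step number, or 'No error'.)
Step 4

Step 4 is incorrect due to a dropped term.
The step shows: x**2*exp(x) + 6*exp(x)
The correct value should be: x**2*exp(x) + 6*x*exp(x) + 6*exp(x)

Explanation: A term was dropped: the term 6*x*exp(x) was incorrectly omitted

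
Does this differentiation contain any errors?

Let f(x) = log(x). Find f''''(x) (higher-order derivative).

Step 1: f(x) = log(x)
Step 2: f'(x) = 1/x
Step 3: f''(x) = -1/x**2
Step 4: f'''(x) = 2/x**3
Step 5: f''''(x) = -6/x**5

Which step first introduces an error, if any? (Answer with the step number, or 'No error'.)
Step 5

Step 5 is incorrect due to a wrong exponent.
The step shows: -6/x**5
The correct value should be: -6/x**4

Explanation: The exponent -4 on x was incorrectly written as -5: the term -6/x**4 was incorrectly written as -6/x**5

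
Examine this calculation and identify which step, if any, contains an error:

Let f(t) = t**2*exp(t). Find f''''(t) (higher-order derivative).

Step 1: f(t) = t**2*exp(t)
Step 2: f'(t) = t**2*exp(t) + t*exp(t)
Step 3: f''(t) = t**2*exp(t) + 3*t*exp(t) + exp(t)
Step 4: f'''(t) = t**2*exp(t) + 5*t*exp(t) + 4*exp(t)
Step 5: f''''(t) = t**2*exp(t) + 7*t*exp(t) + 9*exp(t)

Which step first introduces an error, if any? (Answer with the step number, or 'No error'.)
Step 2

Step 2 is incorrect due to a wrong coefficient.
The step shows: t**2*exp(t) + t*exp(t)
The correct value should be: t**2*exp(t) + 2*t*exp(t)

Explanation: The coefficient 2 was incorrectly written as 1: the term 2*t*exp(t) was incorrectly written as t*exp(t)
The later steps are derived from this incorrect expression, so the error originates in Step 2.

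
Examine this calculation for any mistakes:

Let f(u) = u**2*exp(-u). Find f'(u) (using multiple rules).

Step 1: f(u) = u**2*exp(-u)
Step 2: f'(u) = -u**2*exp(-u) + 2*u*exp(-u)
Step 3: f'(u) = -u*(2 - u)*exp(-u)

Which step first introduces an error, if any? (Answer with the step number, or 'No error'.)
Step 3

Step 3 is incorrect due to a sign flip.
The step shows: -u*(2 - u)*exp(-u)
The correct value should be: u*(2 - u)*exp(-u)

Explanation: The sign of the whole expression was flipped: the term u*(2 - u)*exp(-u) was incorrectly written as -u*(2 - u)*exp(-u)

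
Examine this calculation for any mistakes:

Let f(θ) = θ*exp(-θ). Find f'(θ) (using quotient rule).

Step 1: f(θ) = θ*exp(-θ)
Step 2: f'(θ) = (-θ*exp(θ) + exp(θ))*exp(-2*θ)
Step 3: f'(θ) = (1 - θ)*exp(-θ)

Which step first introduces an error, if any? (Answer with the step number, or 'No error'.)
No error

All steps in this derivation are correct.
The final answer f'(θ) = (1 - θ)*exp(-θ) is valid.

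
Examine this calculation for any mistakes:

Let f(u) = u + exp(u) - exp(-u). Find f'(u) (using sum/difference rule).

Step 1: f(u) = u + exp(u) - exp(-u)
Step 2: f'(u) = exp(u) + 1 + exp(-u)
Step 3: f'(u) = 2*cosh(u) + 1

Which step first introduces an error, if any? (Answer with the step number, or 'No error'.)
No error

All steps in this derivation are correct.
The final answer f'(u) = 2*cosh(u) + 1 is valid.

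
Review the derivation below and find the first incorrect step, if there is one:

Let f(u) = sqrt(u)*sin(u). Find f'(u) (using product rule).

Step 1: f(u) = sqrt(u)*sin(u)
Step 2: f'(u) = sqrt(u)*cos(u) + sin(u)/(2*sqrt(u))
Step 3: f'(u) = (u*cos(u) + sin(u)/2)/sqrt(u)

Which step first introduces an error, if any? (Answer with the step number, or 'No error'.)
No error

All steps in this derivation are correct.
The final answer f'(u) = (u*cos(u) + sin(u)/2)/sqrt(u) is valid.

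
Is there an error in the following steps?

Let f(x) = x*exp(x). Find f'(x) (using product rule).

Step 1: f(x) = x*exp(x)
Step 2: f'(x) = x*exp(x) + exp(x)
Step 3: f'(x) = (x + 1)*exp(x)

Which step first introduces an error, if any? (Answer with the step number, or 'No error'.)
No error

All steps in this derivation are correct.
The final answer f'(x) = (x + 1)*exp(x) is valid.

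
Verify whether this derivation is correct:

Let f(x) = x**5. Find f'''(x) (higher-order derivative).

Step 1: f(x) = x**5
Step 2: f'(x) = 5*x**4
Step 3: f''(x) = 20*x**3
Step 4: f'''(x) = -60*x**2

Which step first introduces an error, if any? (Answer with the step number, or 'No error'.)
Step 4

Step 4 is incorrect due to a sign flip.
The step shows: -60*x**2
The correct value should be: 60*x**2

Explanation: The sign of the whole expression was flipped: the term 60*x**2 was incorrectly written as -60*x**2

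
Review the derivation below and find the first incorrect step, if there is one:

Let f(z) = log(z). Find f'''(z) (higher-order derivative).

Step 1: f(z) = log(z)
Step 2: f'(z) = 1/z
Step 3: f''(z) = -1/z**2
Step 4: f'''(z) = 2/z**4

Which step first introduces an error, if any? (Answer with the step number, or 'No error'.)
Step 4

Step 4 is incorrect due to a wrong exponent.
The step shows: 2/z**4
The correct value should be: 2/z**3

Explanation: The exponent -3 on z was incorrectly written as -4: the term 2/z**3 was incorrectly written as 2/z**4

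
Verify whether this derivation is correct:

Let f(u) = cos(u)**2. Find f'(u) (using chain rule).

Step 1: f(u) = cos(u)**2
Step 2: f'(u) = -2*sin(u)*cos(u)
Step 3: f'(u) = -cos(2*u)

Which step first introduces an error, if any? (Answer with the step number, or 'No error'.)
Step 3

Step 3 is incorrect due to a wrong trig function.
The step shows: -cos(2*u)
The correct value should be: -sin(2*u)

Explanation: sin(2*u) was incorrectly written as cos(2*u): the term -sin(2*u) was incorrectly written as -cos(2*u)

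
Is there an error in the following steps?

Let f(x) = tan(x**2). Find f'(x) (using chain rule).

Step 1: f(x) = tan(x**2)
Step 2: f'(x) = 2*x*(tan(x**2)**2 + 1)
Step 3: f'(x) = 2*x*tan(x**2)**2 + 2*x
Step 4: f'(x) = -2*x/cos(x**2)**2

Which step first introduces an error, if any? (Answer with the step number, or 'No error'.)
Step 4

Step 4 is incorrect due to a sign flip.
The step shows: -2*x/cos(x**2)**2
The correct value should be: 2*x/cos(x**2)**2

Explanation: The sign of the whole expression was flipped: the term 2*x/cos(x**2)**2 was incorrectly written as -2*x/cos(x**2)**2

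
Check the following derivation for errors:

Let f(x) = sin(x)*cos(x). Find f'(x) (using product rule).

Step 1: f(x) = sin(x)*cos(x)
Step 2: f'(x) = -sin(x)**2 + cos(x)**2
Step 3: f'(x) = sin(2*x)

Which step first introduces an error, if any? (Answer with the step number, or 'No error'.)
Step 3

Step 3 is incorrect due to a wrong trig function.
The step shows: sin(2*x)
The correct value should be: cos(2*x)

Explanation: cos(2*x) was incorrectly written as sin(2*x): the term cos(2*x) was incorrectly written as sin(2*x)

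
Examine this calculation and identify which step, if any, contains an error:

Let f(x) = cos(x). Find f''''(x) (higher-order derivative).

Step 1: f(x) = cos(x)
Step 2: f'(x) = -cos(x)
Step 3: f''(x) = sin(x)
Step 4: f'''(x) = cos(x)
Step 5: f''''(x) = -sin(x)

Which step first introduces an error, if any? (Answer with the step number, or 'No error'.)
Step 2

Step 2 is incorrect due to a wrong trig function.
The step shows: -cos(x)
The correct value should be: -sin(x)

Explanation: sin(x) was incorrectly written as cos(x): the term -sin(x) was incorrectly written as -cos(x)
The later steps are derived from this incorrect expression, so the error originates in Step 2.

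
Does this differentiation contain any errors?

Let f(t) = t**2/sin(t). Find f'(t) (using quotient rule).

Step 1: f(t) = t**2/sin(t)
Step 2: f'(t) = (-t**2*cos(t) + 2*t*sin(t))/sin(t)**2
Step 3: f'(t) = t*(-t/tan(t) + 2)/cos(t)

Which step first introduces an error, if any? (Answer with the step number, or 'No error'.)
Step 3

Step 3 is incorrect due to a wrong trig function.
The step shows: t*(-t/tan(t) + 2)/cos(t)
The correct value should be: t*(-t/tan(t) + 2)/sin(t)

Explanation: sin(t) was incorrectly written as cos(t): the term t*(-t/tan(t) + 2)/sin(t) was incorrectly written as t*(-t/tan(t) + 2)/cos(t)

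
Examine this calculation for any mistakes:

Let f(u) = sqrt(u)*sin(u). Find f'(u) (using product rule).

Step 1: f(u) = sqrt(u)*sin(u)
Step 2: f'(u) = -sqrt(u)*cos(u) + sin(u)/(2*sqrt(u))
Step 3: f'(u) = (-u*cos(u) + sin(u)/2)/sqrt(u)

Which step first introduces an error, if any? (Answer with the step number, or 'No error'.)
Step 2

Step 2 is incorrect due to a sign flip.
The step shows: -sqrt(u)*cos(u) + sin(u)/(2*sqrt(u))
The correct value should be: sqrt(u)*cos(u) + sin(u)/(2*sqrt(u))

Explanation: The sign of one term was flipped: the term sqrt(u)*cos(u) was incorrectly written as -sqrt(u)*cos(u)
The later steps are derived from this incorrect expression, so the error originates in Step 2.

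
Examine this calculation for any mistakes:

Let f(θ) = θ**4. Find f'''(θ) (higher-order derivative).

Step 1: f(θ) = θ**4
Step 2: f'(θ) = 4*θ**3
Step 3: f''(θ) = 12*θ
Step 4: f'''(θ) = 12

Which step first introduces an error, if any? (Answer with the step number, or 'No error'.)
Step 3

Step 3 is incorrect due to a wrong exponent.
The step shows: 12*θ
The correct value should be: 12*θ**2

Explanation: The exponent 2 on θ was incorrectly written as 1: the term 12*θ**2 was incorrectly written as 12*θ
The later steps are derived from this incorrect expression, so the error originates in Step 3.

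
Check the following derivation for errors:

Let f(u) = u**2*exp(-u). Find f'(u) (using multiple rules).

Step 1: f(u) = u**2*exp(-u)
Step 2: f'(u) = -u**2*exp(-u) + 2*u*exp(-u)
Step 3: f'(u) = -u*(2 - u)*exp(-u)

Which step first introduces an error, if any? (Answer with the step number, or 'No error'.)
Step 3

Step 3 is incorrect due to a sign flip.
The step shows: -u*(2 - u)*exp(-u)
The correct value should be: u*(2 - u)*exp(-u)

Explanation: The sign of the whole expression was flipped: the term u*(2 - u)*exp(-u) was incorrectly written as -u*(2 - u)*exp(-u)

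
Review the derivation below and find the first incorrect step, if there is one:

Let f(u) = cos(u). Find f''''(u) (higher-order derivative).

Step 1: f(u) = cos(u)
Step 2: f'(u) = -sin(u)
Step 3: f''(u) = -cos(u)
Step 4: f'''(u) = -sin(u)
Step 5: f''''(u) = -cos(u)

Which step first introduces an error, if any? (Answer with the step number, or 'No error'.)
Step 4

Step 4 is incorrect due to a sign flip.
The step shows: -sin(u)
The correct value should be: sin(u)

Explanation: The sign of the whole expression was flipped: the term sin(u) was incorrectly written as -sin(u)
The later steps are derived from this incorrect expression, so the error originates in Step 4.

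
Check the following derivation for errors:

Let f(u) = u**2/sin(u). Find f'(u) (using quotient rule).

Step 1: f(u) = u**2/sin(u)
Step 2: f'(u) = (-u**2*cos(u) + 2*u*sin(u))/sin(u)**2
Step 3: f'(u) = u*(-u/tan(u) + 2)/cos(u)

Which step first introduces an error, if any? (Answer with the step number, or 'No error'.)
Step 3

Step 3 is incorrect due to a wrong trig function.
The step shows: u*(-u/tan(u) + 2)/cos(u)
The correct value should be: u*(-u/tan(u) + 2)/sin(u)

Explanation: sin(u) was incorrectly written as cos(u): the term u*(-u/tan(u) + 2)/sin(u) was incorrectly written as u*(-u/tan(u) + 2)/cos(u)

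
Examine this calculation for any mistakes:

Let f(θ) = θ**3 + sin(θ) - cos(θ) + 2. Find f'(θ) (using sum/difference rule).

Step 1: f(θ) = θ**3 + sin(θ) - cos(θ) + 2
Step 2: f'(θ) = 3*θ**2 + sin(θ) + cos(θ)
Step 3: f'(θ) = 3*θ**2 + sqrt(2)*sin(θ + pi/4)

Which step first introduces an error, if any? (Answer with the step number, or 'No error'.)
No error

All steps in this derivation are correct.
The final answer f'(θ) = 3*θ**2 + sqrt(2)*sin(θ + pi/4) is valid.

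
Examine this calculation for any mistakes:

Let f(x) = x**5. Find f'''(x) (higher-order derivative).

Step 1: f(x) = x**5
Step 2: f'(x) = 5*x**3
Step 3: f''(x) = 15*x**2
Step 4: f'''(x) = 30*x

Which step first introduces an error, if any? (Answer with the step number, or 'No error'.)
Step 2

Step 2 is incorrect due to a wrong exponent.
The step shows: 5*x**3
The correct value should be: 5*x**4

Explanation: The exponent 4 on x was incorrectly written as 3: the term 5*x**4 was incorrectly written as 5*x**3
The later steps are derived from this incorrect expression, so the error originates in Step 2.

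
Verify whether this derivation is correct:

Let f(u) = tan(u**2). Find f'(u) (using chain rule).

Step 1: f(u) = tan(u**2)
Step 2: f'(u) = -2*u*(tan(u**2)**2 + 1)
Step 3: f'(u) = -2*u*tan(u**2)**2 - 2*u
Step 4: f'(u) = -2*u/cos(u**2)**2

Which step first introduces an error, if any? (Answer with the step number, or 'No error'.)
Step 2

Step 2 is incorrect due to a sign flip.
The step shows: -2*u*(tan(u**2)**2 + 1)
The correct value should be: 2*u*(tan(u**2)**2 + 1)

Explanation: The sign of the whole expression was flipped: the term 2*u*(tan(u**2)**2 + 1) was incorrectly written as -2*u*(tan(u**2)**2 + 1)
The later steps are derived from this incorrect expression, so the error originates in Step 2.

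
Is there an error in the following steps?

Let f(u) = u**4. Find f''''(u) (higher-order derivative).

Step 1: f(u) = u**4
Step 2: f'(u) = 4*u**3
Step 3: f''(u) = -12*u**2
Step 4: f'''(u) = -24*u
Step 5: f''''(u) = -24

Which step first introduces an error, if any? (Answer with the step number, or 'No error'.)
Step 3

Step 3 is incorrect due to a sign flip.
The step shows: -12*u**2
The correct value should be: 12*u**2

Explanation: The sign of the whole expression was flipped: the term 12*u**2 was incorrectly written as -12*u**2
The later steps are derived from this incorrect expression, so the error originates in Step 3.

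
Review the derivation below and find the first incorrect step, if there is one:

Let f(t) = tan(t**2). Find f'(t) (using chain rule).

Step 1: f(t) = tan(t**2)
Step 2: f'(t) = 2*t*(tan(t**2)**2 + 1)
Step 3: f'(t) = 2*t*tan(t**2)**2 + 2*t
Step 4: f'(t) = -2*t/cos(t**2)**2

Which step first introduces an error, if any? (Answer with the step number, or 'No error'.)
Step 4

Step 4 is incorrect due to a sign flip.
The step shows: -2*t/cos(t**2)**2
The correct value should be: 2*t/cos(t**2)**2

Explanation: The sign of the whole expression was flipped: the term 2*t/cos(t**2)**2 was incorrectly written as -2*t/cos(t**2)**2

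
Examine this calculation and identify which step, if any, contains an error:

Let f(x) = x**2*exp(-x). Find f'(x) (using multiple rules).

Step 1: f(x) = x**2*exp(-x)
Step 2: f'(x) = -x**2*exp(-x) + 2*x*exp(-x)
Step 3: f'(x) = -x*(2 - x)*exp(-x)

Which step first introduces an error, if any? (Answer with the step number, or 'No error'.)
Step 3

Step 3 is incorrect due to a sign flip.
The step shows: -x*(2 - x)*exp(-x)
The correct value should be: x*(2 - x)*exp(-x)

Explanation: The sign of the whole expression was flipped: the term x*(2 - x)*exp(-x) was incorrectly written as -x*(2 - x)*exp(-x)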